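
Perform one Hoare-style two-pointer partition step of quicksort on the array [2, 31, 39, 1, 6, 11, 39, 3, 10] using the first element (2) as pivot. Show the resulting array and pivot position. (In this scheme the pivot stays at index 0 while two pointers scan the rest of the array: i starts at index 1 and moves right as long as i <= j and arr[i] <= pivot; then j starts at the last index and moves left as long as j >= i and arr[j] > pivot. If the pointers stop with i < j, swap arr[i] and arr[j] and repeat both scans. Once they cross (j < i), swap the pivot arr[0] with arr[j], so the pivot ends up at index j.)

Hoare-style two-pointer partition with pivot = 2:

Initial array: [2, 31, 39, 1, 6, 11, 39, 3, 10]

Pointers start at i = 1, j = 8.
i stops at index 1 (arr[1]=31 > 2), j stops at index 3 (arr[3]=1 <= 2): swap arr[1] and arr[3], array becomes [2, 1, 39, 31, 6, 11, 39, 3, 10]
i ends at 2, j ends at 1: the pointers have crossed (j < i), so scanning stops.

Swap pivot arr[0] with arr[1] to place pivot at position 1: [1, 2, 39, 31, 6, 11, 39, 3, 10]
Pivot position: 1

After partitioning with pivot 2, the array becomes [1, 2, 39, 31, 6, 11, 39, 3, 10]. The pivot is placed at index 1. All elements to the left of the pivot are <= 2, and all elements to the right are > 2.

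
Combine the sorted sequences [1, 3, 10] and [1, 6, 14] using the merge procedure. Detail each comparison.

Merging process:

Compare 1 vs 1: take 1 from left. Merged: [1]
Compare 3 vs 1: take 1 from right. Merged: [1, 1]
Compare 3 vs 6: take 3 from left. Merged: [1, 1, 3]
Compare 10 vs 6: take 6 from right. Merged: [1, 1, 3, 6]
Compare 10 vs 14: take 10 from left. Merged: [1, 1, 3, 6, 10]
Append remaining from right: [14]. Merged: [1, 1, 3, 6, 10, 14]

Final merged array: [1, 1, 3, 6, 10, 14]
Total comparisons: 5

The merged array is [1, 1, 3, 6, 10, 14], requiring 5 comparisons. The merge step runs in O(n) time where n is the total number of elements.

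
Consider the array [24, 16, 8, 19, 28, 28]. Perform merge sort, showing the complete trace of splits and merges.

Merge sort trace:

Split: [24, 16, 8, 19, 28, 28] -> [24, 16, 8] and [19, 28, 28]
  Split: [24, 16, 8] -> [24] and [16, 8]
    Split: [16, 8] -> [16] and [8]
    Merge: [16] + [8] -> [8, 16]
  Merge: [24] + [8, 16] -> [8, 16, 24]
  Split: [19, 28, 28] -> [19] and [28, 28]
    Split: [28, 28] -> [28] and [28]
    Merge: [28] + [28] -> [28, 28]
  Merge: [19] + [28, 28] -> [19, 28, 28]
Merge: [8, 16, 24] + [19, 28, 28] -> [8, 16, 19, 24, 28, 28]

Final sorted array: [8, 16, 19, 24, 28, 28]

The merge sort proceeds by recursively splitting the array and merging sorted halves.
After all merges, the sorted array is [8, 16, 19, 24, 28, 28].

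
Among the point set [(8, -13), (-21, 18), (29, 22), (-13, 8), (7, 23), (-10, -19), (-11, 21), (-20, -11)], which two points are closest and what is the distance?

Computing all pairwise distances among 8 points:

d((8, -13), (-21, 18)) = 42.45
d((8, -13), (29, 22)) = 40.8167
d((8, -13), (-13, 8)) = 29.6985
d((8, -13), (7, 23)) = 36.0139
d((8, -13), (-10, -19)) = 18.9737
d((8, -13), (-11, 21)) = 38.9487
d((8, -13), (-20, -11)) = 28.0713
d((-21, 18), (29, 22)) = 50.1597
d((-21, 18), (-13, 8)) = 12.8062
d((-21, 18), (7, 23)) = 28.4429
d((-21, 18), (-10, -19)) = 38.6005
d((-21, 18), (-11, 21)) = 10.4403 <-- minimum
d((-21, 18), (-20, -11)) = 29.0172
d((29, 22), (-13, 8)) = 44.2719
d((29, 22), (7, 23)) = 22.0227
d((29, 22), (-10, -19)) = 56.5862
d((29, 22), (-11, 21)) = 40.0125
d((29, 22), (-20, -11)) = 59.0762
d((-13, 8), (7, 23)) = 25.0
d((-13, 8), (-10, -19)) = 27.1662
d((-13, 8), (-11, 21)) = 13.1529
d((-13, 8), (-20, -11)) = 20.2485
d((7, 23), (-10, -19)) = 45.31
d((7, 23), (-11, 21)) = 18.1108
d((7, 23), (-20, -11)) = 43.4166
d((-10, -19), (-11, 21)) = 40.0125
d((-10, -19), (-20, -11)) = 12.8062
d((-11, 21), (-20, -11)) = 33.2415

Closest pair: (-21, 18) and (-11, 21) with distance 10.4403

The closest pair is (-21, 18) and (-11, 21) with Euclidean distance 10.4403. For 8 points, brute-force pairwise comparison is shown above. For large n, the divide-and-conquer algorithm (sort by x, recurse on halves, check the dividing strip) achieves O(n log n).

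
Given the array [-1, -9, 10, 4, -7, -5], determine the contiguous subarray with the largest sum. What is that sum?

Using Kadane's algorithm on [-1, -9, 10, 4, -7, -5]:

Scanning through the array:
Position 1 (value -9): max_ending_here = -9, max_so_far = -1
Position 2 (value 10): max_ending_here = 10, max_so_far = 10
Position 3 (value 4): max_ending_here = 14, max_so_far = 14
Position 4 (value -7): max_ending_here = 7, max_so_far = 14
Position 5 (value -5): max_ending_here = 2, max_so_far = 14

Maximum subarray: [10, 4]
Maximum sum: 14

The maximum subarray is [10, 4] with sum 14. This subarray runs from index 2 to index 3.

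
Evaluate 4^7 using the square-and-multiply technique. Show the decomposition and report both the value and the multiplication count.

Computing 4^7 by squaring (build up from 4^1; each line after the first costs one multiplication):

4^1 = 4
4^2 = (4^1)^2 = 4^2 = 16
4^3 = 4 * 4^2 = 4 * 16 = 64
4^6 = (4^3)^2 = 64^2 = 4096
4^7 = 4 * 4^6 = 4 * 4096 = 16384

Result: 16384
Multiplications needed: 4 (4 lines after 4^1)

4^7 = 16384. Using exponentiation by squaring, this requires 4 multiplications. The key idea: if the exponent is even, square the half-power; if odd, multiply by the base once.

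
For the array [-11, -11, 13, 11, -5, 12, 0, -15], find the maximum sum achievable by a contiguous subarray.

Using Kadane's algorithm on [-11, -11, 13, 11, -5, 12, 0, -15]:

Scanning through the array:
Position 1 (value -11): max_ending_here = -11, max_so_far = -11
Position 2 (value 13): max_ending_here = 13, max_so_far = 13
Position 3 (value 11): max_ending_here = 24, max_so_far = 24
Position 4 (value -5): max_ending_here = 19, max_so_far = 24
Position 5 (value 12): max_ending_here = 31, max_so_far = 31
Position 6 (value 0): max_ending_here = 31, max_so_far = 31
Position 7 (value -15): max_ending_here = 16, max_so_far = 31

Maximum subarray: [13, 11, -5, 12]
Maximum sum: 31

The maximum subarray is [13, 11, -5, 12] with sum 31. This subarray runs from index 2 to index 5.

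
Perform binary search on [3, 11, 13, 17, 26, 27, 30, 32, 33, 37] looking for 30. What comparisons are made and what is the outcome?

Binary search for 30 in [3, 11, 13, 17, 26, 27, 30, 32, 33, 37]:

lo=0, hi=9, mid=4, arr[mid]=26 -> 26 < 30, search right half
lo=5, hi=9, mid=7, arr[mid]=32 -> 32 > 30, search left half
lo=5, hi=6, mid=5, arr[mid]=27 -> 27 < 30, search right half
lo=6, hi=6, mid=6, arr[mid]=30 -> Found target at index 6!

Binary search finds 30 at index 6 after 4 comparisons. The search repeatedly halves the search space by comparing with the middle element.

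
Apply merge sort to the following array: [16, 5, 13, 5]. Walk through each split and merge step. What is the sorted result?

Merge sort trace:

Split: [16, 5, 13, 5] -> [16, 5] and [13, 5]
  Split: [16, 5] -> [16] and [5]
  Merge: [16] + [5] -> [5, 16]
  Split: [13, 5] -> [13] and [5]
  Merge: [13] + [5] -> [5, 13]
Merge: [5, 16] + [5, 13] -> [5, 5, 13, 16]

Final sorted array: [5, 5, 13, 16]

The merge sort proceeds by recursively splitting the array and merging sorted halves.
After all merges, the sorted array is [5, 5, 13, 16].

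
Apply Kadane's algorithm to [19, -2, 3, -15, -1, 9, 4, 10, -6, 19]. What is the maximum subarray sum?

Using Kadane's algorithm on [19, -2, 3, -15, -1, 9, 4, 10, -6, 19]:

Scanning through the array:
Position 1 (value -2): max_ending_here = 17, max_so_far = 19
Position 2 (value 3): max_ending_here = 20, max_so_far = 20
Position 3 (value -15): max_ending_here = 5, max_so_far = 20
Position 4 (value -1): max_ending_here = 4, max_so_far = 20
Position 5 (value 9): max_ending_here = 13, max_so_far = 20
Position 6 (value 4): max_ending_here = 17, max_so_far = 20
Position 7 (value 10): max_ending_here = 27, max_so_far = 27
Position 8 (value -6): max_ending_here = 21, max_so_far = 27
Position 9 (value 19): max_ending_here = 40, max_so_far = 40

Maximum subarray: [19, -2, 3, -15, -1, 9, 4, 10, -6, 19]
Maximum sum: 40

The maximum subarray is [19, -2, 3, -15, -1, 9, 4, 10, -6, 19] with sum 40. This subarray runs from index 0 to index 9.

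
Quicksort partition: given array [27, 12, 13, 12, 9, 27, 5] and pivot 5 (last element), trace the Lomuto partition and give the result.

Lomuto partition with pivot = 5:

Initial array: [27, 12, 13, 12, 9, 27, 5]

arr[0]=27 > 5: no swap
arr[1]=12 > 5: no swap
arr[2]=13 > 5: no swap
arr[3]=12 > 5: no swap
arr[4]=9 > 5: no swap
arr[5]=27 > 5: no swap

Place pivot at position 0: [5, 12, 13, 12, 9, 27, 27]
Pivot position: 0

After partitioning with pivot 5, the array becomes [5, 12, 13, 12, 9, 27, 27]. The pivot is placed at index 0. All elements to the left of the pivot are <= 5, and all elements to the right are > 5.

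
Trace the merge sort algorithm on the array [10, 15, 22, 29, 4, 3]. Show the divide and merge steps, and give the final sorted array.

Merge sort trace:

Split: [10, 15, 22, 29, 4, 3] -> [10, 15, 22] and [29, 4, 3]
  Split: [10, 15, 22] -> [10] and [15, 22]
    Split: [15, 22] -> [15] and [22]
    Merge: [15] + [22] -> [15, 22]
  Merge: [10] + [15, 22] -> [10, 15, 22]
  Split: [29, 4, 3] -> [29] and [4, 3]
    Split: [4, 3] -> [4] and [3]
    Merge: [4] + [3] -> [3, 4]
  Merge: [29] + [3, 4] -> [3, 4, 29]
Merge: [10, 15, 22] + [3, 4, 29] -> [3, 4, 10, 15, 22, 29]

Final sorted array: [3, 4, 10, 15, 22, 29]

The merge sort proceeds by recursively splitting the array and merging sorted halves.
After all merges, the sorted array is [3, 4, 10, 15, 22, 29].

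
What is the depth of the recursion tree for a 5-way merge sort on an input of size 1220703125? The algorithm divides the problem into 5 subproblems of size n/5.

For divide and conquer with division factor 5:

Problem sizes at each level:
Level 0: 1220703125
Level 1: 244140625
Level 2: 48828125
Level 3: 9765625
Level 4: 1953125
Level 5: 390625
Level 6: 78125
Level 7: 15625
Level 8: 3125
Level 9: 625
Level 10: 125
Level 11: 25
Level 12: 5
Level 13: 1

The root is level 0 and the size-1 base case is level 13 (the tree spans levels 0 through 13, i.e. 14 levels counting the root), so the depth is the number of divisions: log_5(1220703125) = 13

The recursion tree depth is log_5(1220703125) = 13. At each level, the problem size is divided by 5, so it takes 13 divisions to reduce to a base case of size 1. The algorithm makes 5 recursive calls at each level.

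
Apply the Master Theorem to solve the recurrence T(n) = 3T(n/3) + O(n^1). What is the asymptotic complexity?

Master Theorem for T(n) = 3T(n/3) + O(n^1):

a = 3, b = 3, c = 1
log_b(a) = log_3(3) = 1.0000

Case 2: c = 1 = log_3(3) = 1.0000
T(n) = O(n^1 log n) = O(n log n)

For T(n) = 3T(n/3) + O(n^1): log_3(3) = 1.0000. This is Case 2 of the Master Theorem (c = log_b(a), equal work at all levels), giving O(n log n).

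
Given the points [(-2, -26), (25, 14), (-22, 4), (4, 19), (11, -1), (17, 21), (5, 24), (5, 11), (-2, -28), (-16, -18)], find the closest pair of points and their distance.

Computing all pairwise distances among 10 points:

d((-2, -26), (25, 14)) = 48.2597
d((-2, -26), (-22, 4)) = 36.0555
d((-2, -26), (4, 19)) = 45.3982
d((-2, -26), (11, -1)) = 28.178
d((-2, -26), (17, 21)) = 50.6952
d((-2, -26), (5, 24)) = 50.4876
d((-2, -26), (5, 11)) = 37.6563
d((-2, -26), (-2, -28)) = 2.0 <-- minimum
d((-2, -26), (-16, -18)) = 16.1245
d((25, 14), (-22, 4)) = 48.0521
d((25, 14), (4, 19)) = 21.587
d((25, 14), (11, -1)) = 20.5183
d((25, 14), (17, 21)) = 10.6301
d((25, 14), (5, 24)) = 22.3607
d((25, 14), (5, 11)) = 20.2237
d((25, 14), (-2, -28)) = 49.93
d((25, 14), (-16, -18)) = 52.0096
d((-22, 4), (4, 19)) = 30.0167
d((-22, 4), (11, -1)) = 33.3766
d((-22, 4), (17, 21)) = 42.5441
d((-22, 4), (5, 24)) = 33.6006
d((-22, 4), (5, 11)) = 27.8927
d((-22, 4), (-2, -28)) = 37.7359
d((-22, 4), (-16, -18)) = 22.8035
d((4, 19), (11, -1)) = 21.1896
d((4, 19), (17, 21)) = 13.1529
d((4, 19), (5, 24)) = 5.099
d((4, 19), (5, 11)) = 8.0623
d((4, 19), (-2, -28)) = 47.3814
d((4, 19), (-16, -18)) = 42.0595
d((11, -1), (17, 21)) = 22.8035
d((11, -1), (5, 24)) = 25.7099
d((11, -1), (5, 11)) = 13.4164
d((11, -1), (-2, -28)) = 29.9666
d((11, -1), (-16, -18)) = 31.9061
d((17, 21), (5, 24)) = 12.3693
d((17, 21), (5, 11)) = 15.6205
d((17, 21), (-2, -28)) = 52.5547
d((17, 21), (-16, -18)) = 51.0882
d((5, 24), (5, 11)) = 13.0
d((5, 24), (-2, -28)) = 52.469
d((5, 24), (-16, -18)) = 46.9574
d((5, 11), (-2, -28)) = 39.6232
d((5, 11), (-16, -18)) = 35.805
d((-2, -28), (-16, -18)) = 17.2047

Closest pair: (-2, -26) and (-2, -28) with distance 2.0

The closest pair is (-2, -26) and (-2, -28) with Euclidean distance 2.0. For 10 points, brute-force pairwise comparison is shown above. For large n, the divide-and-conquer algorithm (sort by x, recurse on halves, check the dividing strip) achieves O(n log n).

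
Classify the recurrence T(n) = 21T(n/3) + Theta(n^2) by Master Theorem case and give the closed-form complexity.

Master Theorem for T(n) = 21T(n/3) + O(n^2):

a = 21, b = 3, c = 2
log_b(a) = log_3(21) = 2.7712

Case 1: c = 2 < log_3(21) = 2.7712
T(n) = O(n^(log_3 21))

For T(n) = 21T(n/3) + O(n^2): log_3(21) = 2.7712. This is Case 1 of the Master Theorem (c < log_b(a), work dominated by leaves), giving O(n^(log_3 21)).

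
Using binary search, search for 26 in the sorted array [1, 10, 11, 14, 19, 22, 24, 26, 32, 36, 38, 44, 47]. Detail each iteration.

Binary search for 26 in [1, 10, 11, 14, 19, 22, 24, 26, 32, 36, 38, 44, 47]:

lo=0, hi=12, mid=6, arr[mid]=24 -> 24 < 26, search right half
lo=7, hi=12, mid=9, arr[mid]=36 -> 36 > 26, search left half
lo=7, hi=8, mid=7, arr[mid]=26 -> Found target at index 7!

Binary search finds 26 at index 7 after 3 comparisons. The search repeatedly halves the search space by comparing with the middle element.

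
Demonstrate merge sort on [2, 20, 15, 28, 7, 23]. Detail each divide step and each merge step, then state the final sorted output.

Merge sort trace:

Split: [2, 20, 15, 28, 7, 23] -> [2, 20, 15] and [28, 7, 23]
  Split: [2, 20, 15] -> [2] and [20, 15]
    Split: [20, 15] -> [20] and [15]
    Merge: [20] + [15] -> [15, 20]
  Merge: [2] + [15, 20] -> [2, 15, 20]
  Split: [28, 7, 23] -> [28] and [7, 23]
    Split: [7, 23] -> [7] and [23]
    Merge: [7] + [23] -> [7, 23]
  Merge: [28] + [7, 23] -> [7, 23, 28]
Merge: [2, 15, 20] + [7, 23, 28] -> [2, 7, 15, 20, 23, 28]

Final sorted array: [2, 7, 15, 20, 23, 28]

The merge sort proceeds by recursively splitting the array and merging sorted halves.
After all merges, the sorted array is [2, 7, 15, 20, 23, 28].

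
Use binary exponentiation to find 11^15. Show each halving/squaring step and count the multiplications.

Computing 11^15 by squaring (build up from 11^1; each line after the first costs one multiplication):

11^1 = 11
11^2 = (11^1)^2 = 11^2 = 121
11^3 = 11 * 11^2 = 11 * 121 = 1331
11^6 = (11^3)^2 = 1331^2 = 1771561
11^7 = 11 * 11^6 = 11 * 1771561 = 19487171
11^14 = (11^7)^2 = 19487171^2 = 379749833583241
11^15 = 11 * 11^14 = 11 * 379749833583241 = 4177248169415651

Result: 4177248169415651
Multiplications needed: 6 (6 lines after 11^1)

11^15 = 4177248169415651. Using exponentiation by squaring, this requires 6 multiplications. The key idea: if the exponent is even, square the half-power; if odd, multiply by the base once.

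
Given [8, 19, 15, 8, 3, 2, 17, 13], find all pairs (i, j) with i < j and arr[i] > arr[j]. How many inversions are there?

Finding inversions in [8, 19, 15, 8, 3, 2, 17, 13]:

(0, 4): arr[0]=8 > arr[4]=3
(0, 5): arr[0]=8 > arr[5]=2
(1, 2): arr[1]=19 > arr[2]=15
(1, 3): arr[1]=19 > arr[3]=8
(1, 4): arr[1]=19 > arr[4]=3
(1, 5): arr[1]=19 > arr[5]=2
(1, 6): arr[1]=19 > arr[6]=17
(1, 7): arr[1]=19 > arr[7]=13
(2, 3): arr[2]=15 > arr[3]=8
(2, 4): arr[2]=15 > arr[4]=3
(2, 5): arr[2]=15 > arr[5]=2
(2, 7): arr[2]=15 > arr[7]=13
(3, 4): arr[3]=8 > arr[4]=3
(3, 5): arr[3]=8 > arr[5]=2
(4, 5): arr[4]=3 > arr[5]=2
(6, 7): arr[6]=17 > arr[7]=13

Total inversions: 16

The array has 16 inversion(s): (0,4), (0,5), (1,2), (1,3), (1,4), (1,5), (1,6), (1,7), (2,3), (2,4), (2,5), (2,7), (3,4), (3,5), (4,5), (6,7). Each pair (i,j) satisfies i < j and arr[i] > arr[j].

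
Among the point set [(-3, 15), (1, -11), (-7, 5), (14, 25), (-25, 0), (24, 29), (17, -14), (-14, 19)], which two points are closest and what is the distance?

Computing all pairwise distances among 8 points:

d((-3, 15), (1, -11)) = 26.3059
d((-3, 15), (-7, 5)) = 10.7703 <-- minimum
d((-3, 15), (14, 25)) = 19.7231
d((-3, 15), (-25, 0)) = 26.6271
d((-3, 15), (24, 29)) = 30.4138
d((-3, 15), (17, -14)) = 35.2278
d((-3, 15), (-14, 19)) = 11.7047
d((1, -11), (-7, 5)) = 17.8885
d((1, -11), (14, 25)) = 38.2753
d((1, -11), (-25, 0)) = 28.2312
d((1, -11), (24, 29)) = 46.1411
d((1, -11), (17, -14)) = 16.2788
d((1, -11), (-14, 19)) = 33.541
d((-7, 5), (14, 25)) = 29.0
d((-7, 5), (-25, 0)) = 18.6815
d((-7, 5), (24, 29)) = 39.2046
d((-7, 5), (17, -14)) = 30.6105
d((-7, 5), (-14, 19)) = 15.6525
d((14, 25), (-25, 0)) = 46.3249
d((14, 25), (24, 29)) = 10.7703 <-- minimum
d((14, 25), (17, -14)) = 39.1152
d((14, 25), (-14, 19)) = 28.6356
d((-25, 0), (24, 29)) = 56.9386
d((-25, 0), (17, -14)) = 44.2719
d((-25, 0), (-14, 19)) = 21.9545
d((24, 29), (17, -14)) = 43.566
d((24, 29), (-14, 19)) = 39.2938
d((17, -14), (-14, 19)) = 45.2769

Minimum distance: 10.7703 (tie among 2 pairs: (-3, 15) and (-7, 5); (14, 25) and (24, 29))

The minimum Euclidean distance is 10.7703. There is a tie: 2 pairs achieve this minimum — (-3, 15) and (-7, 5); (14, 25) and (24, 29). Any of these is a valid closest pair. For 8 points, brute-force pairwise comparison is shown above. For large n, the divide-and-conquer algorithm (sort by x, recurse on halves, check the dividing strip) achieves O(n log n).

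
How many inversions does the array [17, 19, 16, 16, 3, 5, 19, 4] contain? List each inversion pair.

Finding inversions in [17, 19, 16, 16, 3, 5, 19, 4]:

(0, 2): arr[0]=17 > arr[2]=16
(0, 3): arr[0]=17 > arr[3]=16
(0, 4): arr[0]=17 > arr[4]=3
(0, 5): arr[0]=17 > arr[5]=5
(0, 7): arr[0]=17 > arr[7]=4
(1, 2): arr[1]=19 > arr[2]=16
(1, 3): arr[1]=19 > arr[3]=16
(1, 4): arr[1]=19 > arr[4]=3
(1, 5): arr[1]=19 > arr[5]=5
(1, 7): arr[1]=19 > arr[7]=4
(2, 4): arr[2]=16 > arr[4]=3
(2, 5): arr[2]=16 > arr[5]=5
(2, 7): arr[2]=16 > arr[7]=4
(3, 4): arr[3]=16 > arr[4]=3
(3, 5): arr[3]=16 > arr[5]=5
(3, 7): arr[3]=16 > arr[7]=4
(5, 7): arr[5]=5 > arr[7]=4
(6, 7): arr[6]=19 > arr[7]=4

Total inversions: 18

The array has 18 inversion(s): (0,2), (0,3), (0,4), (0,5), (0,7), (1,2), (1,3), (1,4), (1,5), (1,7), (2,4), (2,5), (2,7), (3,4), (3,5), (3,7), (5,7), (6,7). Each pair (i,j) satisfies i < j and arr[i] > arr[j].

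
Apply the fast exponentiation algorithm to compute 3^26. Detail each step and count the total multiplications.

Computing 3^26 by squaring (build up from 3^1; each line after the first costs one multiplication):

3^1 = 3
3^2 = (3^1)^2 = 3^2 = 9
3^3 = 3 * 3^2 = 3 * 9 = 27
3^6 = (3^3)^2 = 27^2 = 729
3^12 = (3^6)^2 = 729^2 = 531441
3^13 = 3 * 3^12 = 3 * 531441 = 1594323
3^26 = (3^13)^2 = 1594323^2 = 2541865828329

Result: 2541865828329
Multiplications needed: 6 (6 lines after 3^1)

3^26 = 2541865828329. Using exponentiation by squaring, this requires 6 multiplications. The key idea: if the exponent is even, square the half-power; if odd, multiply by the base once.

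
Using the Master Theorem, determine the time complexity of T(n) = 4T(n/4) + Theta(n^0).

Master Theorem for T(n) = 4T(n/4) + O(n^0):

a = 4, b = 4, c = 0
log_b(a) = log_4(4) = 1.0000

Case 1: c = 0 < log_4(4) = 1.0000
T(n) = O(n^(log_4 4)) = O(n)

For T(n) = 4T(n/4) + O(n^0): log_4(4) = 1.0000. This is Case 1 of the Master Theorem (c < log_b(a), work dominated by leaves), giving O(n).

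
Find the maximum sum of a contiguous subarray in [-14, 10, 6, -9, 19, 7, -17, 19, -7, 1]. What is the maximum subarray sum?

Using Kadane's algorithm on [-14, 10, 6, -9, 19, 7, -17, 19, -7, 1]:

Scanning through the array:
Position 1 (value 10): max_ending_here = 10, max_so_far = 10
Position 2 (value 6): max_ending_here = 16, max_so_far = 16
Position 3 (value -9): max_ending_here = 7, max_so_far = 16
Position 4 (value 19): max_ending_here = 26, max_so_far = 26
Position 5 (value 7): max_ending_here = 33, max_so_far = 33
Position 6 (value -17): max_ending_here = 16, max_so_far = 33
Position 7 (value 19): max_ending_here = 35, max_so_far = 35
Position 8 (value -7): max_ending_here = 28, max_so_far = 35
Position 9 (value 1): max_ending_here = 29, max_so_far = 35

Maximum subarray: [10, 6, -9, 19, 7, -17, 19]
Maximum sum: 35

The maximum subarray is [10, 6, -9, 19, 7, -17, 19] with sum 35. This subarray runs from index 1 to index 7.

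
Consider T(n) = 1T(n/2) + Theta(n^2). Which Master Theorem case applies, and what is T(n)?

Master Theorem for T(n) = 1T(n/2) + O(n^2):

a = 1, b = 2, c = 2
log_b(a) = log_2(1) = 0.0000

Case 3: c = 2 > log_2(1) = 0.0000
T(n) = O(n^2) = O(n^2)

For T(n) = 1T(n/2) + O(n^2): log_2(1) = 0.0000. This is Case 3 of the Master Theorem (c > log_b(a), work dominated by root), giving O(n^2).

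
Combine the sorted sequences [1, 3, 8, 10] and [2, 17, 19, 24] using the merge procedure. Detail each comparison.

Merging process:

Compare 1 vs 2: take 1 from left. Merged: [1]
Compare 3 vs 2: take 2 from right. Merged: [1, 2]
Compare 3 vs 17: take 3 from left. Merged: [1, 2, 3]
Compare 8 vs 17: take 8 from left. Merged: [1, 2, 3, 8]
Compare 10 vs 17: take 10 from left. Merged: [1, 2, 3, 8, 10]
Append remaining from right: [17, 19, 24]. Merged: [1, 2, 3, 8, 10, 17, 19, 24]

Final merged array: [1, 2, 3, 8, 10, 17, 19, 24]
Total comparisons: 5

The merged array is [1, 2, 3, 8, 10, 17, 19, 24], requiring 5 comparisons. The merge step runs in O(n) time where n is the total number of elements.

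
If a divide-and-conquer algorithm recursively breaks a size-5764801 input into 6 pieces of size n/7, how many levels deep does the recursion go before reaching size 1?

For divide and conquer with division factor 7:

Problem sizes at each level:
Level 0: 5764801
Level 1: 823543
Level 2: 117649
Level 3: 16807
Level 4: 2401
Level 5: 343
Level 6: 49
Level 7: 7
Level 8: 1

The root is level 0 and the size-1 base case is level 8 (the tree spans levels 0 through 8, i.e. 9 levels counting the root), so the depth is the number of divisions: log_7(5764801) = 8

The recursion tree depth is log_7(5764801) = 8. At each level, the problem size is divided by 7, so it takes 8 divisions to reduce to a base case of size 1. The algorithm makes 6 recursive calls at each level.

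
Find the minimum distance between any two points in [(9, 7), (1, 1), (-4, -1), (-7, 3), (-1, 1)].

Computing all pairwise distances among 5 points:

d((9, 7), (1, 1)) = 10.0
d((9, 7), (-4, -1)) = 15.2643
d((9, 7), (-7, 3)) = 16.4924
d((9, 7), (-1, 1)) = 11.6619
d((1, 1), (-4, -1)) = 5.3852
d((1, 1), (-7, 3)) = 8.2462
d((1, 1), (-1, 1)) = 2.0 <-- minimum
d((-4, -1), (-7, 3)) = 5.0
d((-4, -1), (-1, 1)) = 3.6056
d((-7, 3), (-1, 1)) = 6.3246

Closest pair: (1, 1) and (-1, 1) with distance 2.0

The closest pair is (1, 1) and (-1, 1) with Euclidean distance 2.0. For 5 points, brute-force pairwise comparison is shown above. For large n, the divide-and-conquer algorithm (sort by x, recurse on halves, check the dividing strip) achieves O(n log n).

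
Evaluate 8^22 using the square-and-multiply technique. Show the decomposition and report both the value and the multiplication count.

Computing 8^22 by squaring (build up from 8^1; each line after the first costs one multiplication):

8^1 = 8
8^2 = (8^1)^2 = 8^2 = 64
8^4 = (8^2)^2 = 64^2 = 4096
8^5 = 8 * 8^4 = 8 * 4096 = 32768
8^10 = (8^5)^2 = 32768^2 = 1073741824
8^11 = 8 * 8^10 = 8 * 1073741824 = 8589934592
8^22 = (8^11)^2 = 8589934592^2 = 73786976294838206464

Result: 73786976294838206464
Multiplications needed: 6 (6 lines after 8^1)

8^22 = 73786976294838206464. Using exponentiation by squaring, this requires 6 multiplications. The key idea: if the exponent is even, square the half-power; if odd, multiply by the base once.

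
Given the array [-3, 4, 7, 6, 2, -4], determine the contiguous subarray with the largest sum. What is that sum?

Using Kadane's algorithm on [-3, 4, 7, 6, 2, -4]:

Scanning through the array:
Position 1 (value 4): max_ending_here = 4, max_so_far = 4
Position 2 (value 7): max_ending_here = 11, max_so_far = 11
Position 3 (value 6): max_ending_here = 17, max_so_far = 17
Position 4 (value 2): max_ending_here = 19, max_so_far = 19
Position 5 (value -4): max_ending_here = 15, max_so_far = 19

Maximum subarray: [4, 7, 6, 2]
Maximum sum: 19

The maximum subarray is [4, 7, 6, 2] with sum 19. This subarray runs from index 1 to index 4.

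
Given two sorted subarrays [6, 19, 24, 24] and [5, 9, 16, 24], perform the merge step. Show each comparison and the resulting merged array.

Merging process:

Compare 6 vs 5: take 5 from right. Merged: [5]
Compare 6 vs 9: take 6 from left. Merged: [5, 6]
Compare 19 vs 9: take 9 from right. Merged: [5, 6, 9]
Compare 19 vs 16: take 16 from right. Merged: [5, 6, 9, 16]
Compare 19 vs 24: take 19 from left. Merged: [5, 6, 9, 16, 19]
Compare 24 vs 24: take 24 from left. Merged: [5, 6, 9, 16, 19, 24]
Compare 24 vs 24: take 24 from left. Merged: [5, 6, 9, 16, 19, 24, 24]
Append remaining from right: [24]. Merged: [5, 6, 9, 16, 19, 24, 24, 24]

Final merged array: [5, 6, 9, 16, 19, 24, 24, 24]
Total comparisons: 7

The merged array is [5, 6, 9, 16, 19, 24, 24, 24], requiring 7 comparisons. The merge step runs in O(n) time where n is the total number of elements.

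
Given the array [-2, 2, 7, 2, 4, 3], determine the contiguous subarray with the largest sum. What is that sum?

Using Kadane's algorithm on [-2, 2, 7, 2, 4, 3]:

Scanning through the array:
Position 1 (value 2): max_ending_here = 2, max_so_far = 2
Position 2 (value 7): max_ending_here = 9, max_so_far = 9
Position 3 (value 2): max_ending_here = 11, max_so_far = 11
Position 4 (value 4): max_ending_here = 15, max_so_far = 15
Position 5 (value 3): max_ending_here = 18, max_so_far = 18

Maximum subarray: [2, 7, 2, 4, 3]
Maximum sum: 18

The maximum subarray is [2, 7, 2, 4, 3] with sum 18. This subarray runs from index 1 to index 5.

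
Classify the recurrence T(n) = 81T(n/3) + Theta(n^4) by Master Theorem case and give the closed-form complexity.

Master Theorem for T(n) = 81T(n/3) + O(n^4):

a = 81, b = 3, c = 4
log_b(a) = log_3(81) = 4.0000

Case 2: c = 4 = log_3(81) = 4.0000
T(n) = O(n^4 log n) = O(n^4 log n)

For T(n) = 81T(n/3) + O(n^4): log_3(81) = 4.0000. This is Case 2 of the Master Theorem (c = log_b(a), equal work at all levels), giving O(n^4 log n).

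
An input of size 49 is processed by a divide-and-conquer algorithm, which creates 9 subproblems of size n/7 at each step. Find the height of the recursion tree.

For divide and conquer with division factor 7:

Problem sizes at each level:
Level 0: 49
Level 1: 7
Level 2: 1

The root is level 0 and the size-1 base case is level 2 (the tree spans levels 0 through 2, i.e. 3 levels counting the root), so the depth is the number of divisions: log_7(49) = 2

The recursion tree depth is log_7(49) = 2. At each level, the problem size is divided by 7, so it takes 2 divisions to reduce to a base case of size 1. The algorithm makes 9 recursive calls at each level.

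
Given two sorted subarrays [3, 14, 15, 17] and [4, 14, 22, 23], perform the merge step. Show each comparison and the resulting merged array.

Merging process:

Compare 3 vs 4: take 3 from left. Merged: [3]
Compare 14 vs 4: take 4 from right. Merged: [3, 4]
Compare 14 vs 14: take 14 from left. Merged: [3, 4, 14]
Compare 15 vs 14: take 14 from right. Merged: [3, 4, 14, 14]
Compare 15 vs 22: take 15 from left. Merged: [3, 4, 14, 14, 15]
Compare 17 vs 22: take 17 from left. Merged: [3, 4, 14, 14, 15, 17]
Append remaining from right: [22, 23]. Merged: [3, 4, 14, 14, 15, 17, 22, 23]

Final merged array: [3, 4, 14, 14, 15, 17, 22, 23]
Total comparisons: 6

The merged array is [3, 4, 14, 14, 15, 17, 22, 23], requiring 6 comparisons. The merge step runs in O(n) time where n is the total number of elements.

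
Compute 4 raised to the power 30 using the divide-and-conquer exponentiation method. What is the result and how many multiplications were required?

Computing 4^30 by squaring (build up from 4^1; each line after the first costs one multiplication):

4^1 = 4
4^2 = (4^1)^2 = 4^2 = 16
4^3 = 4 * 4^2 = 4 * 16 = 64
4^6 = (4^3)^2 = 64^2 = 4096
4^7 = 4 * 4^6 = 4 * 4096 = 16384
4^14 = (4^7)^2 = 16384^2 = 268435456
4^15 = 4 * 4^14 = 4 * 268435456 = 1073741824
4^30 = (4^15)^2 = 1073741824^2 = 1152921504606846976

Result: 1152921504606846976
Multiplications needed: 7 (7 lines after 4^1)

4^30 = 1152921504606846976. Using exponentiation by squaring, this requires 7 multiplications. The key idea: if the exponent is even, square the half-power; if odd, multiply by the base once.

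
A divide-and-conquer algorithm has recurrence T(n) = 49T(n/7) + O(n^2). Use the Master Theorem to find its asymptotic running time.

Master Theorem for T(n) = 49T(n/7) + O(n^2):

a = 49, b = 7, c = 2
log_b(a) = log_7(49) = 2.0000

Case 2: c = 2 = log_7(49) = 2.0000
T(n) = O(n^2 log n) = O(n^2 log n)

For T(n) = 49T(n/7) + O(n^2): log_7(49) = 2.0000. This is Case 2 of the Master Theorem (c = log_b(a), equal work at all levels), giving O(n^2 log n).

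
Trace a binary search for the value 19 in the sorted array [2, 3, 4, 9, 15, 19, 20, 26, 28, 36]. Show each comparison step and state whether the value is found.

Binary search for 19 in [2, 3, 4, 9, 15, 19, 20, 26, 28, 36]:

lo=0, hi=9, mid=4, arr[mid]=15 -> 15 < 19, search right half
lo=5, hi=9, mid=7, arr[mid]=26 -> 26 > 19, search left half
lo=5, hi=6, mid=5, arr[mid]=19 -> Found target at index 5!

Binary search finds 19 at index 5 after 3 comparisons. The search repeatedly halves the search space by comparing with the middle element.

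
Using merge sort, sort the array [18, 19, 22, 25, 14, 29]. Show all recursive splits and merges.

Merge sort trace:

Split: [18, 19, 22, 25, 14, 29] -> [18, 19, 22] and [25, 14, 29]
  Split: [18, 19, 22] -> [18] and [19, 22]
    Split: [19, 22] -> [19] and [22]
    Merge: [19] + [22] -> [19, 22]
  Merge: [18] + [19, 22] -> [18, 19, 22]
  Split: [25, 14, 29] -> [25] and [14, 29]
    Split: [14, 29] -> [14] and [29]
    Merge: [14] + [29] -> [14, 29]
  Merge: [25] + [14, 29] -> [14, 25, 29]
Merge: [18, 19, 22] + [14, 25, 29] -> [14, 18, 19, 22, 25, 29]

Final sorted array: [14, 18, 19, 22, 25, 29]

The merge sort proceeds by recursively splitting the array and merging sorted halves.
After all merges, the sorted array is [14, 18, 19, 22, 25, 29].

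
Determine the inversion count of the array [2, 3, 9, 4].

Finding inversions in [2, 3, 9, 4]:

(2, 3): arr[2]=9 > arr[3]=4

Total inversions: 1

The array has 1 inversion(s): (2,3). Each pair (i,j) satisfies i < j and arr[i] > arr[j].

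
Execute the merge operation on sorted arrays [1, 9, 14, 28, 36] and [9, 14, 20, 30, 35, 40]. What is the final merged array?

Merging process:

Compare 1 vs 9: take 1 from left. Merged: [1]
Compare 9 vs 9: take 9 from left. Merged: [1, 9]
Compare 14 vs 9: take 9 from right. Merged: [1, 9, 9]
Compare 14 vs 14: take 14 from left. Merged: [1, 9, 9, 14]
Compare 28 vs 14: take 14 from right. Merged: [1, 9, 9, 14, 14]
Compare 28 vs 20: take 20 from right. Merged: [1, 9, 9, 14, 14, 20]
Compare 28 vs 30: take 28 from left. Merged: [1, 9, 9, 14, 14, 20, 28]
Compare 36 vs 30: take 30 from right. Merged: [1, 9, 9, 14, 14, 20, 28, 30]
Compare 36 vs 35: take 35 from right. Merged: [1, 9, 9, 14, 14, 20, 28, 30, 35]
Compare 36 vs 40: take 36 from left. Merged: [1, 9, 9, 14, 14, 20, 28, 30, 35, 36]
Append remaining from right: [40]. Merged: [1, 9, 9, 14, 14, 20, 28, 30, 35, 36, 40]

Final merged array: [1, 9, 9, 14, 14, 20, 28, 30, 35, 36, 40]
Total comparisons: 10

The merged array is [1, 9, 9, 14, 14, 20, 28, 30, 35, 36, 40], requiring 10 comparisons. The merge step runs in O(n) time where n is the total number of elements.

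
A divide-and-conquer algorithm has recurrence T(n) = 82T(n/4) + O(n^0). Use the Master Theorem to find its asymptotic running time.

Master Theorem for T(n) = 82T(n/4) + O(n^0):

a = 82, b = 4, c = 0
log_b(a) = log_4(82) = 3.1788

Case 1: c = 0 < log_4(82) = 3.1788
T(n) = O(n^(log_4 82))

For T(n) = 82T(n/4) + O(n^0): log_4(82) = 3.1788. This is Case 1 of the Master Theorem (c < log_b(a), work dominated by leaves), giving O(n^(log_4 82)).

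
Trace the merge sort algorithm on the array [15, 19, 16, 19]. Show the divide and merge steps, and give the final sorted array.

Merge sort trace:

Split: [15, 19, 16, 19] -> [15, 19] and [16, 19]
  Split: [15, 19] -> [15] and [19]
  Merge: [15] + [19] -> [15, 19]
  Split: [16, 19] -> [16] and [19]
  Merge: [16] + [19] -> [16, 19]
Merge: [15, 19] + [16, 19] -> [15, 16, 19, 19]

Final sorted array: [15, 16, 19, 19]

The merge sort proceeds by recursively splitting the array and merging sorted halves.
After all merges, the sorted array is [15, 16, 19, 19].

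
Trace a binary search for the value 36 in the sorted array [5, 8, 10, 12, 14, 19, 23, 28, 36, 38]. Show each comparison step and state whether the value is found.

Binary search for 36 in [5, 8, 10, 12, 14, 19, 23, 28, 36, 38]:

lo=0, hi=9, mid=4, arr[mid]=14 -> 14 < 36, search right half
lo=5, hi=9, mid=7, arr[mid]=28 -> 28 < 36, search right half
lo=8, hi=9, mid=8, arr[mid]=36 -> Found target at index 8!

Binary search finds 36 at index 8 after 3 comparisons. The search repeatedly halves the search space by comparing with the middle element.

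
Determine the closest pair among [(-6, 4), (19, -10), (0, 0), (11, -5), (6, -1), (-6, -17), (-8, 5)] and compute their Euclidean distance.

Computing all pairwise distances among 7 points:

d((-6, 4), (19, -10)) = 28.6531
d((-6, 4), (0, 0)) = 7.2111
d((-6, 4), (11, -5)) = 19.2354
d((-6, 4), (6, -1)) = 13.0
d((-6, 4), (-6, -17)) = 21.0
d((-6, 4), (-8, 5)) = 2.2361 <-- minimum
d((19, -10), (0, 0)) = 21.4709
d((19, -10), (11, -5)) = 9.434
d((19, -10), (6, -1)) = 15.8114
d((19, -10), (-6, -17)) = 25.9615
d((19, -10), (-8, 5)) = 30.8869
d((0, 0), (11, -5)) = 12.083
d((0, 0), (6, -1)) = 6.0828
d((0, 0), (-6, -17)) = 18.0278
d((0, 0), (-8, 5)) = 9.434
d((11, -5), (6, -1)) = 6.4031
d((11, -5), (-6, -17)) = 20.8087
d((11, -5), (-8, 5)) = 21.4709
d((6, -1), (-6, -17)) = 20.0
d((6, -1), (-8, 5)) = 15.2315
d((-6, -17), (-8, 5)) = 22.0907

Closest pair: (-6, 4) and (-8, 5) with distance 2.2361

The closest pair is (-6, 4) and (-8, 5) with Euclidean distance 2.2361. For 7 points, brute-force pairwise comparison is shown above. For large n, the divide-and-conquer algorithm (sort by x, recurse on halves, check the dividing strip) achieves O(n log n).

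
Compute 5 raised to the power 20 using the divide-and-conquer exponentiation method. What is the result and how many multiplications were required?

Computing 5^20 by squaring (build up from 5^1; each line after the first costs one multiplication):

5^1 = 5
5^2 = (5^1)^2 = 5^2 = 25
5^4 = (5^2)^2 = 25^2 = 625
5^5 = 5 * 5^4 = 5 * 625 = 3125
5^10 = (5^5)^2 = 3125^2 = 9765625
5^20 = (5^10)^2 = 9765625^2 = 95367431640625

Result: 95367431640625
Multiplications needed: 5 (5 lines after 5^1)

5^20 = 95367431640625. Using exponentiation by squaring, this requires 5 multiplications. The key idea: if the exponent is even, square the half-power; if odd, multiply by the base once.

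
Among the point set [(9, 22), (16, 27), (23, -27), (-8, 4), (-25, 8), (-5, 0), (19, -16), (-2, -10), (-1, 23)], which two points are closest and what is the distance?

Computing all pairwise distances among 9 points:

d((9, 22), (16, 27)) = 8.6023
d((9, 22), (23, -27)) = 50.9608
d((9, 22), (-8, 4)) = 24.7588
d((9, 22), (-25, 8)) = 36.7696
d((9, 22), (-5, 0)) = 26.0768
d((9, 22), (19, -16)) = 39.2938
d((9, 22), (-2, -10)) = 33.8378
d((9, 22), (-1, 23)) = 10.0499
d((16, 27), (23, -27)) = 54.4518
d((16, 27), (-8, 4)) = 33.2415
d((16, 27), (-25, 8)) = 45.1885
d((16, 27), (-5, 0)) = 34.2053
d((16, 27), (19, -16)) = 43.1045
d((16, 27), (-2, -10)) = 41.1461
d((16, 27), (-1, 23)) = 17.4642
d((23, -27), (-8, 4)) = 43.8406
d((23, -27), (-25, 8)) = 59.4054
d((23, -27), (-5, 0)) = 38.8973
d((23, -27), (19, -16)) = 11.7047
d((23, -27), (-2, -10)) = 30.2324
d((23, -27), (-1, 23)) = 55.4617
d((-8, 4), (-25, 8)) = 17.4642
d((-8, 4), (-5, 0)) = 5.0 <-- minimum
d((-8, 4), (19, -16)) = 33.6006
d((-8, 4), (-2, -10)) = 15.2315
d((-8, 4), (-1, 23)) = 20.2485
d((-25, 8), (-5, 0)) = 21.5407
d((-25, 8), (19, -16)) = 50.1199
d((-25, 8), (-2, -10)) = 29.2062
d((-25, 8), (-1, 23)) = 28.3019
d((-5, 0), (19, -16)) = 28.8444
d((-5, 0), (-2, -10)) = 10.4403
d((-5, 0), (-1, 23)) = 23.3452
d((19, -16), (-2, -10)) = 21.8403
d((19, -16), (-1, 23)) = 43.8292
d((-2, -10), (-1, 23)) = 33.0151

Closest pair: (-8, 4) and (-5, 0) with distance 5.0

The closest pair is (-8, 4) and (-5, 0) with Euclidean distance 5.0. For 9 points, brute-force pairwise comparison is shown above. For large n, the divide-and-conquer algorithm (sort by x, recurse on halves, check the dividing strip) achieves O(n log n).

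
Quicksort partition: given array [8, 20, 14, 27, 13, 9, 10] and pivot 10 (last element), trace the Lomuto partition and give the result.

Lomuto partition with pivot = 10:

Initial array: [8, 20, 14, 27, 13, 9, 10]

arr[0]=8 <= 10: swap with position 0, array becomes [8, 20, 14, 27, 13, 9, 10]
arr[1]=20 > 10: no swap
arr[2]=14 > 10: no swap
arr[3]=27 > 10: no swap
arr[4]=13 > 10: no swap
arr[5]=9 <= 10: swap with position 1, array becomes [8, 9, 14, 27, 13, 20, 10]

Place pivot at position 2: [8, 9, 10, 27, 13, 20, 14]
Pivot position: 2

After partitioning with pivot 10, the array becomes [8, 9, 10, 27, 13, 20, 14]. The pivot is placed at index 2. All elements to the left of the pivot are <= 10, and all elements to the right are > 10.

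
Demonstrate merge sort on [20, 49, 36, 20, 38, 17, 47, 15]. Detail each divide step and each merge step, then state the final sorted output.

Merge sort trace:

Split: [20, 49, 36, 20, 38, 17, 47, 15] -> [20, 49, 36, 20] and [38, 17, 47, 15]
  Split: [20, 49, 36, 20] -> [20, 49] and [36, 20]
    Split: [20, 49] -> [20] and [49]
    Merge: [20] + [49] -> [20, 49]
    Split: [36, 20] -> [36] and [20]
    Merge: [36] + [20] -> [20, 36]
  Merge: [20, 49] + [20, 36] -> [20, 20, 36, 49]
  Split: [38, 17, 47, 15] -> [38, 17] and [47, 15]
    Split: [38, 17] -> [38] and [17]
    Merge: [38] + [17] -> [17, 38]
    Split: [47, 15] -> [47] and [15]
    Merge: [47] + [15] -> [15, 47]
  Merge: [17, 38] + [15, 47] -> [15, 17, 38, 47]
Merge: [20, 20, 36, 49] + [15, 17, 38, 47] -> [15, 17, 20, 20, 36, 38, 47, 49]

Final sorted array: [15, 17, 20, 20, 36, 38, 47, 49]

The merge sort proceeds by recursively splitting the array and merging sorted halves.
After all merges, the sorted array is [15, 17, 20, 20, 36, 38, 47, 49].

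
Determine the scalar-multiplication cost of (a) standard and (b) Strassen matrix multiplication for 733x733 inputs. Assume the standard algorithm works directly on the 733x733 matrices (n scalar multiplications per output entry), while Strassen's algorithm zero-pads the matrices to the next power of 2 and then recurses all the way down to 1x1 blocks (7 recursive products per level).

Matrix multiplication for 733x733 matrices:

Strassen's algorithm requires power-of-2 dimensions. Pad 733x733 to 1024x1024 (next power of 2).

Standard algorithm: 733^3 = 393832837 multiplications
Strassen's algorithm: 7^(log2(1024)) = 7^10 = 282475249 multiplications
Savings: 393832837 - 282475249 = 111357588 multiplications

Standard: 393832837 multiplications (733^3). Strassen: 282475249 multiplications (7^10, after padding to 1024x1024). Strassen reduces 8 recursive multiplications to 7 at each level.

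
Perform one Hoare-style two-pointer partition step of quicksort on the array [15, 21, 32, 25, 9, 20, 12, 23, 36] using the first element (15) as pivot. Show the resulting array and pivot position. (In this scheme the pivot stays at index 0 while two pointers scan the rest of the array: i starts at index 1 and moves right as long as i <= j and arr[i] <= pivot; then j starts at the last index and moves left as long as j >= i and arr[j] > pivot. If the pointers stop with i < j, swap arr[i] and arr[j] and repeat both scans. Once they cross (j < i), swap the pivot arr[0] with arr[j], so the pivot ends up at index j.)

Hoare-style two-pointer partition with pivot = 15:

Initial array: [15, 21, 32, 25, 9, 20, 12, 23, 36]

Pointers start at i = 1, j = 8.
i stops at index 1 (arr[1]=21 > 15), j stops at index 6 (arr[6]=12 <= 15): swap arr[1] and arr[6], array becomes [15, 12, 32, 25, 9, 20, 21, 23, 36]
i stops at index 2 (arr[2]=32 > 15), j stops at index 4 (arr[4]=9 <= 15): swap arr[2] and arr[4], array becomes [15, 12, 9, 25, 32, 20, 21, 23, 36]
i ends at 3, j ends at 2: the pointers have crossed (j < i), so scanning stops.

Swap pivot arr[0] with arr[2] to place pivot at position 2: [9, 12, 15, 25, 32, 20, 21, 23, 36]
Pivot position: 2

After partitioning with pivot 15, the array becomes [9, 12, 15, 25, 32, 20, 21, 23, 36]. The pivot is placed at index 2. All elements to the left of the pivot are <= 15, and all elements to the right are > 15.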